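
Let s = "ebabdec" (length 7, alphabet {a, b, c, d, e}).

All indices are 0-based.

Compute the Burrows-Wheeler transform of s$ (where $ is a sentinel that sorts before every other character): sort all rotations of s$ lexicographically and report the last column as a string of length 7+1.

rank  rotation  last
    0  $ebabdec  c
    1  abdec$eb  b
    2  babdec$e  e
    3  bdec$eba  a
    4  c$ebabde  e
    5  dec$ebab  b
    6  ebabdec$  $
    7  ec$ebabd  d

cbeaeb$d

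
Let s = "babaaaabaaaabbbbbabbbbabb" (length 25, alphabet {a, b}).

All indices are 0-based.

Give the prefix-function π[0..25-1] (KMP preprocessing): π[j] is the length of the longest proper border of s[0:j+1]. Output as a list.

π[0] = 0
j=1 s[j]='a': π[1]=0 (border '')
j=2 s[j]='b': π[2]=1 (border 'b')
j=3 s[j]='a': π[3]=2 (border 'ba')
j=4 s[j]='a': k: 2→0; π[4]=0 (border '')
j=5 s[j]='a': π[5]=0 (border '')
j=6 s[j]='a': π[6]=0 (border '')
j=7 s[j]='b': π[7]=1 (border 'b')
j=8 s[j]='a': π[8]=2 (border 'ba')
j=9 s[j]='a': k: 2→0; π[9]=0 (border '')
j=10 s[j]='a': π[10]=0 (border '')
j=11 s[j]='a': π[11]=0 (border '')
j=12 s[j]='b': π[12]=1 (border 'b')
j=13 s[j]='b': k: 1→0; π[13]=1 (border 'b')
j=14 s[j]='b': k: 1→0; π[14]=1 (border 'b')
j=15 s[j]='b': k: 1→0; π[15]=1 (border 'b')
j=16 s[j]='b': k: 1→0; π[16]=1 (border 'b')
j=17 s[j]='a': π[17]=2 (border 'ba')
j=18 s[j]='b': π[18]=3 (border 'bab')
j=19 s[j]='b': k: 3→1→0; π[19]=1 (border 'b')
j=20 s[j]='b': k: 1→0; π[20]=1 (border 'b')
j=21 s[j]='b': k: 1→0; π[21]=1 (border 'b')
j=22 s[j]='a': π[22]=2 (border 'ba')
j=23 s[j]='b': π[23]=3 (border 'bab')
j=24 s[j]='b': k: 3→1→0; π[24]=1 (border 'b')

[0, 0, 1, 2, 0, 0, 0, 1, 2, 0, 0, 0, 1, 1, 1, 1, 1, 2, 3, 1, 1, 1, 2, 3, 1]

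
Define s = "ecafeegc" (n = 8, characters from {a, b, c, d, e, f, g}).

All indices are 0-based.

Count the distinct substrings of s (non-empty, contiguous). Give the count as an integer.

rank | idx | suffix
   0 |   2 | afeegc
   1 |   7 | c
   2 |   1 | cafeegc
   3 |   0 | ecafeegc
   4 |   4 | eegc
   5 |   5 | egc
   6 |   3 | feegc
   7 |   6 | gc

SA = [2, 7, 1, 0, 4, 5, 3, 6]
[i] adj suffixes → lcp
  [1] 2/7 → 0 ('')
  [2] 7/1 → 1 ('c')
  [3] 1/0 → 0 ('')
  [4] 0/4 → 1 ('e')
  [5] 4/5 → 1 ('e')
  [6] 5/3 → 0 ('')
  [7] 3/6 → 0 ('')

n(n+1)/2 = 8·9/2 = 36
Σ LCP = 0 + 0 + 1 + 0 + 1 + 1 + 0 + 0 = 3
distinct = 36 − 3 = 33

33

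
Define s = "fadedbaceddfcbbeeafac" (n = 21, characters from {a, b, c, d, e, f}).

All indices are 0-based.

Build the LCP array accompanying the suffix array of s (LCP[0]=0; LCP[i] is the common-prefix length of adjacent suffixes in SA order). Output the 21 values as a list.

[0, 2, 1, 1, 0, 1, 1, 0, 1, 1, 0, 1, 1, 1, 0, 1, 2, 1, 0, 2, 1]

sorted suffixes:
  #0 SA[0]=19  'ac'
  #1 SA[1]=6  'aceddfcbbeeafac'
  #2 SA[2]=1  'adedbaceddfcbbeeafac'
  #3 SA[3]=17  'afac'
  #4 SA[4]=5  'baceddfcbbeeafac'
  #5 SA[5]=13  'bbeeafac'
  #6 SA[6]=14  'beeafac'
  #7 SA[7]=20  'c'
  #8 SA[8]=12  'cbbeeafac'
  #9 SA[9]=7  'ceddfcbbeeafac'
  #10 SA[10]=4  'dbaceddfcbbeeafac'
  #11 SA[11]=9  'ddfcbbeeafac'
  #12 SA[12]=2  'dedbaceddfcbbeeafac'
  #13 SA[13]=10  'dfcbbeeafac'
  #14 SA[14]=16  'eafac'
  #15 SA[15]=3  'edbaceddfcbbeeafac'
  #16 SA[16]=8  'eddfcbbeeafac'
  #17 SA[17]=15  'eeafac'
  #18 SA[18]=18  'fac'
  #19 SA[19]=0  'fadedbaceddfcbbeeafac'
  #20 SA[20]=11  'fcbbeeafac'

SA = [19, 6, 1, 17, 5, 13, 14, 20, 12, 7, 4, 9, 2, 10, 16, 3, 8, 15, 18, 0, 11]
rank  pair      lcp
   1  s[19:],s[6:]  2  'ac'
   2  s[6:],s[1:]  1  'a'
   3  s[1:],s[17:]  1  'a'
   4  s[17:],s[5:]  0  ''
   5  s[5:],s[13:]  1  'b'
   6  s[13:],s[14:]  1  'b'
   7  s[14:],s[20:]  0  ''
   8  s[20:],s[12:]  1  'c'
   9  s[12:],s[7:]  1  'c'
  10  s[7:],s[4:]  0  ''
  11  s[4:],s[9:]  1  'd'
  12  s[9:],s[2:]  1  'd'
  13  s[2:],s[10:]  1  'd'
  14  s[10:],s[16:]  0  ''
  15  s[16:],s[3:]  1  'e'
  16  s[3:],s[8:]  2  'ed'
  17  s[8:],s[15:]  1  'e'
  18  s[15:],s[18:]  0  ''
  19  s[18:],s[0:]  2  'fa'
  20  s[0:],s[11:]  1  'f'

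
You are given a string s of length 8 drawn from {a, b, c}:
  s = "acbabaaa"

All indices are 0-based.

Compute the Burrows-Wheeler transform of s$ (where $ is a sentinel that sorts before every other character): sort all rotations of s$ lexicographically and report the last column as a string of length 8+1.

rank  rotation   last
    0  $acbabaaa  a
    1  a$acbabaa  a
    2  aa$acbaba  a
    3  aaa$acbab  b
    4  abaaa$acb  b
    5  acbabaaa$  $
    6  baaa$acba  a
    7  babaaa$ac  c
    8  cbabaaa$a  a

aaabb$aca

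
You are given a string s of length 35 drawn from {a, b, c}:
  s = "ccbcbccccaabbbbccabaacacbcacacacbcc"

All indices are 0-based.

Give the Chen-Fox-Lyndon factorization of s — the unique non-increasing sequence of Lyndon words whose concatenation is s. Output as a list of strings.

emit factor 1: 'c' (i=0, period=1)
emit factor 2: 'c' (i=1, period=1)
emit factor 3: 'bcbcccc' (i=2, period=7)
emit factor 4: 'aabbbbccabaacacbcacacacbcc' (i=9, period=26)

["c", "c", "bcbcccc", "aabbbbccabaacacbcacacacbcc"]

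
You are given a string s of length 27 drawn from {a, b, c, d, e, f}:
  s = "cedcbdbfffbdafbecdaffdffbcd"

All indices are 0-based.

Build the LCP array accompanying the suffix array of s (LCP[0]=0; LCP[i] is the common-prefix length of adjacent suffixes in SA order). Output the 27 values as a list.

rank | idx | suffix
   0 |  12 | afbecdaffdffbcd
   1 |  18 | affdffbcd
   2 |  24 | bcd
   3 |  10 | bdafbecdaffdffbcd
   4 |   4 | bdbfffbdafbecdaffdffbcd
   5 |  14 | becdaffdffbcd
   6 |   6 | bfffbdafbecdaffdffbcd
   7 |   3 | cbdbfffbdafbecdaffdffbcd
   8 |  25 | cd
   9 |  16 | cdaffdffbcd
  10 |   0 | cedcbdbfffbdafbecdaffdffbcd
  11 |  26 | d
  12 |  11 | dafbecdaffdffbcd
  13 |  17 | daffdffbcd
  14 |   5 | dbfffbdafbecdaffdffbcd
  15 |   2 | dcbdbfffbdafbecdaffdffbcd
  16 |  21 | dffbcd
  17 |  15 | ecdaffdffbcd
  18 |   1 | edcbdbfffbdafbecdaffdffbcd
  19 |  23 | fbcd
  20 |   9 | fbdafbecdaffdffbcd
  21 |  13 | fbecdaffdffbcd
  22 |  20 | fdffbcd
  23 |  22 | ffbcd
  24 |   8 | ffbdafbecdaffdffbcd
  25 |  19 | ffdffbcd
  26 |   7 | fffbdafbecdaffdffbcd

SA = [12, 18, 24, 10, 4, 14, 6, 3, 25, 16, 0, 26, 11, 17, 5, 2, 21, 15, 1, 23, 9, 13, 20, 22, 8, 19, 7]
i: (SA[i-1],SA[i]) lcp shared
  1: (12,18) 2 'af'
  2: (18,24) 0 ''
  3: (24,10) 1 'b'
  4: (10,4) 2 'bd'
  5: (4,14) 1 'b'
  6: (14,6) 1 'b'
  7: (6,3) 0 ''
  8: (3,25) 1 'c'
  9: (25,16) 2 'cd'
  10: (16,0) 1 'c'
  11: (0,26) 0 ''
  12: (26,11) 1 'd'
  13: (11,17) 3 'daf'
  14: (17,5) 1 'd'
  15: (5,2) 1 'd'
  16: (2,21) 1 'd'
  17: (21,15) 0 ''
  18: (15,1) 1 'e'
  19: (1,23) 0 ''
  20: (23,9) 2 'fb'
  21: (9,13) 2 'fb'
  22: (13,20) 1 'f'
  23: (20,22) 1 'f'
  24: (22,8) 3 'ffb'
  25: (8,19) 2 'ff'
  26: (19,7) 2 'ff'

[0, 2, 0, 1, 2, 1, 1, 0, 1, 2, 1, 0, 1, 3, 1, 1, 1, 0, 1, 0, 2, 2, 1, 1, 3, 2, 2]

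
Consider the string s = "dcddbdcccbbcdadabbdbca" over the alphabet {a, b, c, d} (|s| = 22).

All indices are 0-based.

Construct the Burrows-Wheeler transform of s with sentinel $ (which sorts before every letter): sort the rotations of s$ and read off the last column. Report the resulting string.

rank  rotation                 last
    0  $dcddbdcccbbcdadabbdbca  a
    1  a$dcddbdcccbbcdadabbdbc  c
    2  abbdbca$dcddbdcccbbcdad  d
    3  adabbdbca$dcddbdcccbbcd  d
    4  bbcdadabbdbca$dcddbdccc  c
    5  bbdbca$dcddbdcccbbcdada  a
    6  bca$dcddbdcccbbcdadabbd  d
    7  bcdadabbdbca$dcddbdcccb  b
    8  bdbca$dcddbdcccbbcdadab  b
    9  bdcccbbcdadabbdbca$dcdd  d
   10  ca$dcddbdcccbbcdadabbdb  b
   11  cbbcdadabbdbca$dcddbdcc  c
   12  ccbbcdadabbdbca$dcddbdc  c
   13  cccbbcdadabbdbca$dcddbd  d
   14  cdadabbdbca$dcddbdcccbb  b
   15  cddbdcccbbcdadabbdbca$d  d
   16  dabbdbca$dcddbdcccbbcda  a
   17  dadabbdbca$dcddbdcccbbc  c
   18  dbca$dcddbdcccbbcdadabb  b
   19  dbdcccbbcdadabbdbca$dcd  d
   20  dcccbbcdadabbdbca$dcddb  b
   21  dcddbdcccbbcdadabbdbca$  $
   22  ddbdcccbbcdadabbdbca$dc  c

acddcadbbdbccdbdacbdb$c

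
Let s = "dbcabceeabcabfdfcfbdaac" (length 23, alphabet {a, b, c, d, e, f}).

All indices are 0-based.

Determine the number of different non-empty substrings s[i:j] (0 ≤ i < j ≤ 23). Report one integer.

rank | idx | suffix
   0 |  20 | aac
   1 |   8 | abcabfdfcfbdaac
   2 |   3 | abceeabcabfdfcfbdaac
   3 |  11 | abfdfcfbdaac
   4 |  21 | ac
   5 |   1 | bcabceeabcabfdfcfbdaac
   6 |   9 | bcabfdfcfbdaac
   7 |   4 | bceeabcabfdfcfbdaac
   8 |  18 | bdaac
   9 |  12 | bfdfcfbdaac
  10 |  22 | c
  11 |   2 | cabceeabcabfdfcfbdaac
  12 |  10 | cabfdfcfbdaac
  13 |   5 | ceeabcabfdfcfbdaac
  14 |  16 | cfbdaac
  15 |  19 | daac
  16 |   0 | dbcabceeabcabfdfcfbdaac
  17 |  14 | dfcfbdaac
  18 |   7 | eabcabfdfcfbdaac
  19 |   6 | eeabcabfdfcfbdaac
  20 |  17 | fbdaac
  21 |  15 | fcfbdaac
  22 |  13 | fdfcfbdaac

SA = [20, 8, 3, 11, 21, 1, 9, 4, 18, 12, 22, 2, 10, 5, 16, 19, 0, 14, 7, 6, 17, 15, 13]
i: (SA[i-1],SA[i]) lcp shared
  1: (20,8) 1 'a'
  2: (8,3) 3 'abc'
  3: (3,11) 2 'ab'
  4: (11,21) 1 'a'
  5: (21,1) 0 ''
  6: (1,9) 4 'bcab'
  7: (9,4) 2 'bc'
  8: (4,18) 1 'b'
  9: (18,12) 1 'b'
  10: (12,22) 0 ''
  11: (22,2) 1 'c'
  12: (2,10) 3 'cab'
  13: (10,5) 1 'c'
  14: (5,16) 1 'c'
  15: (16,19) 0 ''
  16: (19,0) 1 'd'
  17: (0,14) 1 'd'
  18: (14,7) 0 ''
  19: (7,6) 1 'e'
  20: (6,17) 0 ''
  21: (17,15) 1 'f'
  22: (15,13) 1 'f'

n(n+1)/2 = 23·24/2 = 276
Σ LCP = 0 + 1 + 3 + 2 + 1 + 0 + 4 + 2 + 1 + 1 + 0 + 1 + 3 + 1 + 1 + 0 + 1 + 1 + 0 + 1 + 0 + 1 + 1 = 26
distinct = 276 − 26 = 250

250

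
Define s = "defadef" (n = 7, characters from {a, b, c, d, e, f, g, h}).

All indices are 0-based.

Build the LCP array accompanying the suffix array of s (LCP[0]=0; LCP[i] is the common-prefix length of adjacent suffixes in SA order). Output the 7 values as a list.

sorted suffixes:
  #0 SA[0]=3  'adef'
  #1 SA[1]=4  'def'
  #2 SA[2]=0  'defadef'
  #3 SA[3]=5  'ef'
  #4 SA[4]=1  'efadef'
  #5 SA[5]=6  'f'
  #6 SA[6]=2  'fadef'

SA = [3, 4, 0, 5, 1, 6, 2]
rank  pair      lcp
   1  s[3:],s[4:]  0  ''
   2  s[4:],s[0:]  3  'def'
   3  s[0:],s[5:]  0  ''
   4  s[5:],s[1:]  2  'ef'
   5  s[1:],s[6:]  0  ''
   6  s[6:],s[2:]  1  'f'

[0, 0, 3, 0, 2, 0, 1]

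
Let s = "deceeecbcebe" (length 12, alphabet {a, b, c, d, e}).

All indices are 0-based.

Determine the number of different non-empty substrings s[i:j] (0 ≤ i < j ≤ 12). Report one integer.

67

sorted suffixes:
  #0 SA[0]=7  'bcebe'
  #1 SA[1]=10  'be'
  #2 SA[2]=6  'cbcebe'
  #3 SA[3]=8  'cebe'
  #4 SA[4]=2  'ceeecbcebe'
  #5 SA[5]=0  'deceeecbcebe'
  #6 SA[6]=11  'e'
  #7 SA[7]=9  'ebe'
  #8 SA[8]=5  'ecbcebe'
  #9 SA[9]=1  'eceeecbcebe'
  #10 SA[10]=4  'eecbcebe'
  #11 SA[11]=3  'eeecbcebe'

SA = [7, 10, 6, 8, 2, 0, 11, 9, 5, 1, 4, 3]
[i] adj suffixes → lcp
  [1] 7/10 → 1 ('b')
  [2] 10/6 → 0 ('')
  [3] 6/8 → 1 ('c')
  [4] 8/2 → 2 ('ce')
  [5] 2/0 → 0 ('')
  [6] 0/11 → 0 ('')
  [7] 11/9 → 1 ('e')
  [8] 9/5 → 1 ('e')
  [9] 5/1 → 2 ('ec')
  [10] 1/4 → 1 ('e')
  [11] 4/3 → 2 ('ee')

n(n+1)/2 = 12·13/2 = 78
Σ LCP = 0 + 1 + 0 + 1 + 2 + 0 + 0 + 1 + 1 + 2 + 1 + 2 = 11
distinct = 78 − 11 = 67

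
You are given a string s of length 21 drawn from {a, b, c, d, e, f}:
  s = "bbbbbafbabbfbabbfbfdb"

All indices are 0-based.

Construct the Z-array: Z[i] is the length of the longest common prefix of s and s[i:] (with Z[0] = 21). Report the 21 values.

Z[0]=21
i=1: fresh scan; Z[1]=4 scan→box=[1,5)
i=2: min(r-i=3, Z[1]=4)=3; Z[2]=3
i=3: min(r-i=2, Z[2]=3)=2; Z[3]=2
i=4: min(r-i=1, Z[3]=2)=1; Z[4]=1
i=5: fresh scan; Z[5]=0
i=6: fresh scan; Z[6]=0
i=7: fresh scan; Z[7]=1 scan→box=[7,8)
i=8: fresh scan; Z[8]=0
i=9: fresh scan; Z[9]=2 scan→box=[9,11)
i=10: min(r-i=1, Z[1]=4)=1; Z[10]=1
i=11: fresh scan; Z[11]=0
i=12: fresh scan; Z[12]=1 scan→box=[12,13)
i=13: fresh scan; Z[13]=0
i=14: fresh scan; Z[14]=2 scan→box=[14,16)
i=15: min(r-i=1, Z[1]=4)=1; Z[15]=1
i=16: fresh scan; Z[16]=0
i=17: fresh scan; Z[17]=1 scan→box=[17,18)
i=18: fresh scan; Z[18]=0
i=19: fresh scan; Z[19]=0
i=20: fresh scan; Z[20]=1 scan→box=[20,21)

[21, 4, 3, 2, 1, 0, 0, 1, 0, 2, 1, 0, 1, 0, 2, 1, 0, 1, 0, 0, 1]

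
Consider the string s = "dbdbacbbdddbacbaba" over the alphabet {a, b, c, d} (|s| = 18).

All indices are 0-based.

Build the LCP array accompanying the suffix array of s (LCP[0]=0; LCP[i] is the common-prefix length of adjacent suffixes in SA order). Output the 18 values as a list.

[0, 1, 1, 3, 0, 2, 2, 4, 1, 1, 2, 0, 2, 0, 5, 2, 1, 2]

sorted suffixes:
  #0 SA[0]=17  'a'
  #1 SA[1]=15  'aba'
  #2 SA[2]=12  'acbaba'
  #3 SA[3]=4  'acbbdddbacbaba'
  #4 SA[4]=16  'ba'
  #5 SA[5]=14  'baba'
  #6 SA[6]=11  'bacbaba'
  #7 SA[7]=3  'bacbbdddbacbaba'
  #8 SA[8]=6  'bbdddbacbaba'
  #9 SA[9]=1  'bdbacbbdddbacbaba'
  #10 SA[10]=7  'bdddbacbaba'
  #11 SA[11]=13  'cbaba'
  #12 SA[12]=5  'cbbdddbacbaba'
  #13 SA[13]=10  'dbacbaba'
  #14 SA[14]=2  'dbacbbdddbacbaba'
  #15 SA[15]=0  'dbdbacbbdddbacbaba'
  #16 SA[16]=9  'ddbacbaba'
  #17 SA[17]=8  'dddbacbaba'

SA = [17, 15, 12, 4, 16, 14, 11, 3, 6, 1, 7, 13, 5, 10, 2, 0, 9, 8]
rank  pair      lcp
   1  s[17:],s[15:]  1  'a'
   2  s[15:],s[12:]  1  'a'
   3  s[12:],s[4:]  3  'acb'
   4  s[4:],s[16:]  0  ''
   5  s[16:],s[14:]  2  'ba'
   6  s[14:],s[11:]  2  'ba'
   7  s[11:],s[3:]  4  'bacb'
   8  s[3:],s[6:]  1  'b'
   9  s[6:],s[1:]  1  'b'
  10  s[1:],s[7:]  2  'bd'
  11  s[7:],s[13:]  0  ''
  12  s[13:],s[5:]  2  'cb'
  13  s[5:],s[10:]  0  ''
  14  s[10:],s[2:]  5  'dbacb'
  15  s[2:],s[0:]  2  'db'
  16  s[0:],s[9:]  1  'd'
  17  s[9:],s[8:]  2  'dd'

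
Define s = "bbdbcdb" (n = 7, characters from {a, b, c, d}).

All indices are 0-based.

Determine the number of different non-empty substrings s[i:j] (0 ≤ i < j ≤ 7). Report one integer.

rank→(start, suffix):
  0 → (6, 'b')
  1 → (0, 'bbdbcdb')
  2 → (3, 'bcdb')
  3 → (1, 'bdbcdb')
  4 → (4, 'cdb')
  5 → (5, 'db')
  6 → (2, 'dbcdb')

SA = [6, 0, 3, 1, 4, 5, 2]
i: (SA[i-1],SA[i]) lcp shared
  1: (6,0) 1 'b'
  2: (0,3) 1 'b'
  3: (3,1) 1 'b'
  4: (1,4) 0 ''
  5: (4,5) 0 ''
  6: (5,2) 2 'db'

n(n+1)/2 = 7·8/2 = 28
Σ LCP = 0 + 1 + 1 + 1 + 0 + 0 + 2 = 5
distinct = 28 − 5 = 23

23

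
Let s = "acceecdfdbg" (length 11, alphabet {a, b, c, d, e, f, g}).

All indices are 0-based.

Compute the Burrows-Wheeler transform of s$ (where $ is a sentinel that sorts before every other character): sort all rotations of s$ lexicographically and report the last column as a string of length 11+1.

g$daecfcecdb

rank  rotation      last
    0  $acceecdfdbg  g
    1  acceecdfdbg$  $
    2  bg$acceecdfd  d
    3  cceecdfdbg$a  a
    4  cdfdbg$accee  e
    5  ceecdfdbg$ac  c
    6  dbg$acceecdf  f
    7  dfdbg$acceec  c
    8  ecdfdbg$acce  e
    9  eecdfdbg$acc  c
   10  fdbg$acceecd  d
   11  g$acceecdfdb  b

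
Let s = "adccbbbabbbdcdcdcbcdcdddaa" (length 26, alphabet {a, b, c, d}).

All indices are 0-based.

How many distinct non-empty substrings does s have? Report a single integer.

310

sorted suffixes:
  #0 SA[0]=25  'a'
  #1 SA[1]=24  'aa'
  #2 SA[2]=7  'abbbdcdcdcbcdcdddaa'
  #3 SA[3]=0  'adccbbbabbbdcdcdcbcdcdddaa'
  #4 SA[4]=6  'babbbdcdcdcbcdcdddaa'
  #5 SA[5]=5  'bbabbbdcdcdcbcdcdddaa'
  #6 SA[6]=4  'bbbabbbdcdcdcbcdcdddaa'
  #7 SA[7]=8  'bbbdcdcdcbcdcdddaa'
  #8 SA[8]=9  'bbdcdcdcbcdcdddaa'
  #9 SA[9]=17  'bcdcdddaa'
  #10 SA[10]=10  'bdcdcdcbcdcdddaa'
  #11 SA[11]=3  'cbbbabbbdcdcdcbcdcdddaa'
  #12 SA[12]=16  'cbcdcdddaa'
  #13 SA[13]=2  'ccbbbabbbdcdcdcbcdcdddaa'
  #14 SA[14]=14  'cdcbcdcdddaa'
  #15 SA[15]=12  'cdcdcbcdcdddaa'
  #16 SA[16]=18  'cdcdddaa'
  #17 SA[17]=20  'cdddaa'
  #18 SA[18]=23  'daa'
  #19 SA[19]=15  'dcbcdcdddaa'
  #20 SA[20]=1  'dccbbbabbbdcdcdcbcdcdddaa'
  #21 SA[21]=13  'dcdcbcdcdddaa'
  #22 SA[22]=11  'dcdcdcbcdcdddaa'
  #23 SA[23]=19  'dcdddaa'
  #24 SA[24]=22  'ddaa'
  #25 SA[25]=21  'dddaa'

SA = [25, 24, 7, 0, 6, 5, 4, 8, 9, 17, 10, 3, 16, 2, 14, 12, 18, 20, 23, 15, 1, 13, 11, 19, 22, 21]
i: (SA[i-1],SA[i]) lcp shared
  1: (25,24) 1 'a'
  2: (24,7) 1 'a'
  3: (7,0) 1 'a'
  4: (0,6) 0 ''
  5: (6,5) 1 'b'
  6: (5,4) 2 'bb'
  7: (4,8) 3 'bbb'
  8: (8,9) 2 'bb'
  9: (9,17) 1 'b'
  10: (17,10) 1 'b'
  11: (10,3) 0 ''
  12: (3,16) 2 'cb'
  13: (16,2) 1 'c'
  14: (2,14) 1 'c'
  15: (14,12) 3 'cdc'
  16: (12,18) 4 'cdcd'
  17: (18,20) 2 'cd'
  18: (20,23) 0 ''
  19: (23,15) 1 'd'
  20: (15,1) 2 'dc'
  21: (1,13) 2 'dc'
  22: (13,11) 4 'dcdc'
  23: (11,19) 3 'dcd'
  24: (19,22) 1 'd'
  25: (22,21) 2 'dd'

n(n+1)/2 = 26·27/2 = 351
Σ LCP = 0 + 1 + 1 + 1 + 0 + 1 + 2 + 3 + 2 + 1 + 1 + 0 + 2 + 1 + 1 + 3 + 4 + 2 + 0 + 1 + 2 + 2 + 4 + 3 + 1 + 2 = 41
distinct = 351 − 41 = 310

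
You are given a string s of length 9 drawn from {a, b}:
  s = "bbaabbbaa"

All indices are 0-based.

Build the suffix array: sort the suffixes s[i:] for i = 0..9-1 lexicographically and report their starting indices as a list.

rank→(start, suffix):
  0 → (8, 'a')
  1 → (7, 'aa')
  2 → (2, 'aabbbaa')
  3 → (3, 'abbbaa')
  4 → (6, 'baa')
  5 → (1, 'baabbbaa')
  6 → (5, 'bbaa')
  7 → (0, 'bbaabbbaa')
  8 → (4, 'bbbaa')

[8, 7, 2, 3, 6, 1, 5, 0, 4]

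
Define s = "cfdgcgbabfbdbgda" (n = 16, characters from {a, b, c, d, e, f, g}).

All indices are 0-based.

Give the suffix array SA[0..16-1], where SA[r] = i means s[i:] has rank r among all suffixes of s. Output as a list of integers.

sorted suffixes:
  #0 SA[0]=15  'a'
  #1 SA[1]=7  'abfbdbgda'
  #2 SA[2]=6  'babfbdbgda'
  #3 SA[3]=10  'bdbgda'
  #4 SA[4]=8  'bfbdbgda'
  #5 SA[5]=12  'bgda'
  #6 SA[6]=0  'cfdgcgbabfbdbgda'
  #7 SA[7]=4  'cgbabfbdbgda'
  #8 SA[8]=14  'da'
  #9 SA[9]=11  'dbgda'
  #10 SA[10]=2  'dgcgbabfbdbgda'
  #11 SA[11]=9  'fbdbgda'
  #12 SA[12]=1  'fdgcgbabfbdbgda'
  #13 SA[13]=5  'gbabfbdbgda'
  #14 SA[14]=3  'gcgbabfbdbgda'
  #15 SA[15]=13  'gda'

[15, 7, 6, 10, 8, 12, 0, 4, 14, 11, 2, 9, 1, 5, 3, 13]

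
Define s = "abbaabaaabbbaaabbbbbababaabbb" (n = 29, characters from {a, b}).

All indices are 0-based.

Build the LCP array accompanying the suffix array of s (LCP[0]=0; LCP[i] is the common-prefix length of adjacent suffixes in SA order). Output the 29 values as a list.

rank | idx | suffix
   0 |   6 | aaabbbaaabbbbbababaabbb
   1 |  12 | aaabbbbbababaabbb
   2 |   3 | aabaaabbbaaabbbbbababaabbb
   3 |  24 | aabbb
   4 |   7 | aabbbaaabbbbbababaabbb
   5 |  13 | aabbbbbababaabbb
   6 |   4 | abaaabbbaaabbbbbababaabbb
   7 |  22 | abaabbb
   8 |  20 | ababaabbb
   9 |   0 | abbaabaaabbbaaabbbbbababaabbb
  10 |  25 | abbb
  11 |   8 | abbbaaabbbbbababaabbb
  12 |  14 | abbbbbababaabbb
  13 |  28 | b
  14 |   5 | baaabbbaaabbbbbababaabbb
  15 |  11 | baaabbbbbababaabbb
  16 |   2 | baabaaabbbaaabbbbbababaabbb
  17 |  23 | baabbb
  18 |  21 | babaabbb
  19 |  19 | bababaabbb
  20 |  27 | bb
  21 |  10 | bbaaabbbbbababaabbb
  22 |   1 | bbaabaaabbbaaabbbbbababaabbb
  23 |  18 | bbababaabbb
  24 |  26 | bbb
  25 |   9 | bbbaaabbbbbababaabbb
  26 |  17 | bbbababaabbb
  27 |  16 | bbbbababaabbb
  28 |  15 | bbbbbababaabbb

SA = [6, 12, 3, 24, 7, 13, 4, 22, 20, 0, 25, 8, 14, 28, 5, 11, 2, 23, 21, 19, 27, 10, 1, 18, 26, 9, 17, 16, 15]
[i] adj suffixes → lcp
  [1] 6/12 → 6 ('aaabbb')
  [2] 12/3 → 2 ('aa')
  [3] 3/24 → 3 ('aab')
  [4] 24/7 → 5 ('aabbb')
  [5] 7/13 → 5 ('aabbb')
  [6] 13/4 → 1 ('a')
  [7] 4/22 → 4 ('abaa')
  [8] 22/20 → 3 ('aba')
  [9] 20/0 → 2 ('ab')
  [10] 0/25 → 3 ('abb')
  [11] 25/8 → 4 ('abbb')
  [12] 8/14 → 4 ('abbb')
  [13] 14/28 → 0 ('')
  [14] 28/5 → 1 ('b')
  [15] 5/11 → 7 ('baaabbb')
  [16] 11/2 → 3 ('baa')
  [17] 2/23 → 4 ('baab')
  [18] 23/21 → 2 ('ba')
  [19] 21/19 → 4 ('baba')
  [20] 19/27 → 1 ('b')
  [21] 27/10 → 2 ('bb')
  [22] 10/1 → 4 ('bbaa')
  [23] 1/18 → 3 ('bba')
  [24] 18/26 → 2 ('bb')
  [25] 26/9 → 3 ('bbb')
  [26] 9/17 → 4 ('bbba')
  [27] 17/16 → 3 ('bbb')
  [28] 16/15 → 4 ('bbbb')

[0, 6, 2, 3, 5, 5, 1, 4, 3, 2, 3, 4, 4, 0, 1, 7, 3, 4, 2, 4, 1, 2, 4, 3, 2, 3, 4, 3, 4]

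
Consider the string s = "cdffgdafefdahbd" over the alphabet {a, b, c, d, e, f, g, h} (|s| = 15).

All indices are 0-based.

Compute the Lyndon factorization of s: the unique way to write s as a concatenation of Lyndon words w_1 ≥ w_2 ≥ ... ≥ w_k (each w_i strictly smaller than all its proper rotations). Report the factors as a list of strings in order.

emit factor 1: 'cdffgd' (i=0, period=6)
emit factor 2: 'afefdahbd' (i=6, period=9)

["cdffgd", "afefdahbd"]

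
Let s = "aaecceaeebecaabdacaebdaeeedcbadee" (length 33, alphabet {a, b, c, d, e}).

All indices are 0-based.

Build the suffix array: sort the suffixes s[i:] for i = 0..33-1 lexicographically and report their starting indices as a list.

rank→(start, suffix):
  0 → (12, 'aabdacaebdaeeedcbadee')
  1 → (0, 'aaecceaeebecaabdacaebdaeeedcbadee')
  2 → (13, 'abdacaebdaeeedcbadee')
  3 → (16, 'acaebdaeeedcbadee')
  4 → (29, 'adee')
  5 → (18, 'aebdaeeedcbadee')
  6 → (1, 'aecceaeebecaabdacaebdaeeedcbadee')
  7 → (6, 'aeebecaabdacaebdaeeedcbadee')
  8 → (22, 'aeeedcbadee')
  9 → (28, 'badee')
  10 → (14, 'bdacaebdaeeedcbadee')
  11 → (20, 'bdaeeedcbadee')
  12 → (9, 'becaabdacaebdaeeedcbadee')
  13 → (11, 'caabdacaebdaeeedcbadee')
  14 → (17, 'caebdaeeedcbadee')
  15 → (27, 'cbadee')
  16 → (3, 'cceaeebecaabdacaebdaeeedcbadee')
  17 → (4, 'ceaeebecaabdacaebdaeeedcbadee')
  18 → (15, 'dacaebdaeeedcbadee')
  19 → (21, 'daeeedcbadee')
  20 → (26, 'dcbadee')
  21 → (30, 'dee')
  22 → (32, 'e')
  23 → (5, 'eaeebecaabdacaebdaeeedcbadee')
  24 → (19, 'ebdaeeedcbadee')
  25 → (8, 'ebecaabdacaebdaeeedcbadee')
  26 → (10, 'ecaabdacaebdaeeedcbadee')
  27 → (2, 'ecceaeebecaabdacaebdaeeedcbadee')
  28 → (25, 'edcbadee')
  29 → (31, 'ee')
  30 → (7, 'eebecaabdacaebdaeeedcbadee')
  31 → (24, 'eedcbadee')
  32 → (23, 'eeedcbadee')

[12, 0, 13, 16, 29, 18, 1, 6, 22, 28, 14, 20, 9, 11, 17, 27, 3, 4, 15, 21, 26, 30, 32, 5, 19, 8, 10, 2, 25, 31, 7, 24, 23]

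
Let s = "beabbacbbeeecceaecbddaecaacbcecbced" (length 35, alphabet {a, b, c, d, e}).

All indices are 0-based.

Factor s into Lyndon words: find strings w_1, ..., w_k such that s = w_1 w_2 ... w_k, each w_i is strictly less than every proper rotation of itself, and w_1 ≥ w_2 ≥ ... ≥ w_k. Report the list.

emit factor 1: 'be' (i=0, period=2)
emit factor 2: 'abbacbbeeecceaecbddaec' (i=2, period=22)
emit factor 3: 'aacbcecbced' (i=24, period=11)

["be", "abbacbbeeecceaecbddaec", "aacbcecbced"]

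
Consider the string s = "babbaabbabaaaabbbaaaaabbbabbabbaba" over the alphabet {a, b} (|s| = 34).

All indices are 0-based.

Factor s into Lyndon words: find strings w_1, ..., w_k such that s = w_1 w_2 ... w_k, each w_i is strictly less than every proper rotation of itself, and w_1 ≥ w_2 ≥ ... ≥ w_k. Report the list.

emit factor 1: 'b' (i=0, period=1)
emit factor 2: 'abb' (i=1, period=3)
emit factor 3: 'aabbab' (i=4, period=6)
emit factor 4: 'aaaabbb' (i=10, period=7)
emit factor 5: 'aaaaabbbabbabbab' (i=17, period=16)
emit factor 6: 'a' (i=33, period=1)

["b", "abb", "aabbab", "aaaabbb", "aaaaabbbabbabbab", "a"]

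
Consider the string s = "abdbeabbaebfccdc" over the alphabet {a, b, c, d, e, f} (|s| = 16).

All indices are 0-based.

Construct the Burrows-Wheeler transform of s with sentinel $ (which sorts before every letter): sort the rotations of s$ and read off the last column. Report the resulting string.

rank  rotation           last
    0  $abdbeabbaebfccdc  c
    1  abbaebfccdc$abdbe  e
    2  abdbeabbaebfccdc$  $
    3  aebfccdc$abdbeabb  b
    4  baebfccdc$abdbeab  b
    5  bbaebfccdc$abdbea  a
    6  bdbeabbaebfccdc$a  a
    7  beabbaebfccdc$abd  d
    8  bfccdc$abdbeabbae  e
    9  c$abdbeabbaebfccd  d
   10  ccdc$abdbeabbaebf  f
   11  cdc$abdbeabbaebfc  c
   12  dbeabbaebfccdc$ab  b
   13  dc$abdbeabbaebfcc  c
   14  eabbaebfccdc$abdb  b
   15  ebfccdc$abdbeabba  a
   16  fccdc$abdbeabbaeb  b

ce$bbaadedfcbcbab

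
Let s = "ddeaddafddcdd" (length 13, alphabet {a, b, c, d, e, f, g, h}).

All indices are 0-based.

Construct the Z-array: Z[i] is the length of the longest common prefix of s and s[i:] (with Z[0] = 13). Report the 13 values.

Z[0]=13
i=1: fresh scan; Z[1]=1 grow→box=[1,2)
i=2: fresh scan; Z[2]=0
i=3: fresh scan; Z[3]=0
i=4: fresh scan; Z[4]=2 grow→box=[4,6)
i=5: min(r-i=1, Z[1]=1)=1; Z[5]=1
i=6: fresh scan; Z[6]=0
i=7: fresh scan; Z[7]=0
i=8: fresh scan; Z[8]=2 grow→box=[8,10)
i=9: min(r-i=1, Z[1]=1)=1; Z[9]=1
i=10: fresh scan; Z[10]=0
i=11: fresh scan; Z[11]=2 grow→box=[11,13)
i=12: min(r-i=1, Z[1]=1)=1; Z[12]=1

[13, 1, 0, 0, 2, 1, 0, 0, 2, 1, 0, 2, 1]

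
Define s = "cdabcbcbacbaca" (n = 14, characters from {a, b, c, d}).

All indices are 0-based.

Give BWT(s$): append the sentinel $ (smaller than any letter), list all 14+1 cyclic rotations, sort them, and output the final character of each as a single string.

rank  rotation         last
    0  $cdabcbcbacbaca  a
    1  a$cdabcbcbacbac  c
    2  abcbcbacbaca$cd  d
    3  aca$cdabcbcbacb  b
    4  acbaca$cdabcbcb  b
    5  baca$cdabcbcbac  c
    6  bacbaca$cdabcbc  c
    7  bcbacbaca$cdabc  c
    8  bcbcbacbaca$cda  a
    9  ca$cdabcbcbacba  a
   10  cbaca$cdabcbcba  a
   11  cbacbaca$cdabcb  b
   12  cbcbacbaca$cdab  b
   13  cdabcbcbacbaca$  $
   14  dabcbcbacbaca$c  c

acdbbcccaaabb$c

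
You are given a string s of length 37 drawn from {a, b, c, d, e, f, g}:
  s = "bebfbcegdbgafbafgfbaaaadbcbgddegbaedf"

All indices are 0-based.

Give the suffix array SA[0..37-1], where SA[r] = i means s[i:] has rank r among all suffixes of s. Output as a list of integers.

rank | idx | suffix
   0 |  19 | aaaadbcbgddegbaedf
   1 |  20 | aaadbcbgddegbaedf
   2 |  21 | aadbcbgddegbaedf
   3 |  22 | adbcbgddegbaedf
   4 |  33 | aedf
   5 |  11 | afbafgfbaaaadbcbgddegbaedf
   6 |  14 | afgfbaaaadbcbgddegbaedf
   7 |  18 | baaaadbcbgddegbaedf
   8 |  32 | baedf
   9 |  13 | bafgfbaaaadbcbgddegbaedf
  10 |  24 | bcbgddegbaedf
  11 |   4 | bcegdbgafbafgfbaaaadbcbgddegbaedf
  12 |   0 | bebfbcegdbgafbafgfbaaaadbcbgddegbaedf
  13 |   2 | bfbcegdbgafbafgfbaaaadbcbgddegbaedf
  14 |   9 | bgafbafgfbaaaadbcbgddegbaedf
  15 |  26 | bgddegbaedf
  16 |  25 | cbgddegbaedf
  17 |   5 | cegdbgafbafgfbaaaadbcbgddegbaedf
  18 |  23 | dbcbgddegbaedf
  19 |   8 | dbgafbafgfbaaaadbcbgddegbaedf
  20 |  28 | ddegbaedf
  21 |  29 | degbaedf
  22 |  35 | df
  23 |   1 | ebfbcegdbgafbafgfbaaaadbcbgddegbaedf
  24 |  34 | edf
  25 |  30 | egbaedf
  26 |   6 | egdbgafbafgfbaaaadbcbgddegbaedf
  27 |  36 | f
  28 |  17 | fbaaaadbcbgddegbaedf
  29 |  12 | fbafgfbaaaadbcbgddegbaedf
  30 |   3 | fbcegdbgafbafgfbaaaadbcbgddegbaedf
  31 |  15 | fgfbaaaadbcbgddegbaedf
  32 |  10 | gafbafgfbaaaadbcbgddegbaedf
  33 |  31 | gbaedf
  34 |   7 | gdbgafbafgfbaaaadbcbgddegbaedf
  35 |  27 | gddegbaedf
  36 |  16 | gfbaaaadbcbgddegbaedf

[19, 20, 21, 22, 33, 11, 14, 18, 32, 13, 24, 4, 0, 2, 9, 26, 25, 5, 23, 8, 28, 29, 35, 1, 34, 30, 6, 36, 17, 12, 3, 15, 10, 31, 7, 27, 16]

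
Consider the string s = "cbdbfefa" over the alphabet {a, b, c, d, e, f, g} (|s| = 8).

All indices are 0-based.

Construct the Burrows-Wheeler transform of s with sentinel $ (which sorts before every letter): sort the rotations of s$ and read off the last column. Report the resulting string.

rank  rotation   last
    0  $cbdbfefa  a
    1  a$cbdbfef  f
    2  bdbfefa$c  c
    3  bfefa$cbd  d
    4  cbdbfefa$  $
    5  dbfefa$cb  b
    6  efa$cbdbf  f
    7  fa$cbdbfe  e
    8  fefa$cbdb  b

afcd$bfeb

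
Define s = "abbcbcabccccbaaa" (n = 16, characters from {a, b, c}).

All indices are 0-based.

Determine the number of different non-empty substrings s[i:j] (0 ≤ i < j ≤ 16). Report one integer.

rank→(start, suffix):
  0 → (15, 'a')
  1 → (14, 'aa')
  2 → (13, 'aaa')
  3 → (0, 'abbcbcabccccbaaa')
  4 → (6, 'abccccbaaa')
  5 → (12, 'baaa')
  6 → (1, 'bbcbcabccccbaaa')
  7 → (4, 'bcabccccbaaa')
  8 → (2, 'bcbcabccccbaaa')
  9 → (7, 'bccccbaaa')
  10 → (5, 'cabccccbaaa')
  11 → (11, 'cbaaa')
  12 → (3, 'cbcabccccbaaa')
  13 → (10, 'ccbaaa')
  14 → (9, 'cccbaaa')
  15 → (8, 'ccccbaaa')

SA = [15, 14, 13, 0, 6, 12, 1, 4, 2, 7, 5, 11, 3, 10, 9, 8]
i: (SA[i-1],SA[i]) lcp shared
  1: (15,14) 1 'a'
  2: (14,13) 2 'aa'
  3: (13,0) 1 'a'
  4: (0,6) 2 'ab'
  5: (6,12) 0 ''
  6: (12,1) 1 'b'
  7: (1,4) 1 'b'
  8: (4,2) 2 'bc'
  9: (2,7) 2 'bc'
  10: (7,5) 0 ''
  11: (5,11) 1 'c'
  12: (11,3) 2 'cb'
  13: (3,10) 1 'c'
  14: (10,9) 2 'cc'
  15: (9,8) 3 'ccc'

n(n+1)/2 = 16·17/2 = 136
Σ LCP = 0 + 1 + 2 + 1 + 2 + 0 + 1 + 1 + 2 + 2 + 0 + 1 + 2 + 1 + 2 + 3 = 21
distinct = 136 − 21 = 115

115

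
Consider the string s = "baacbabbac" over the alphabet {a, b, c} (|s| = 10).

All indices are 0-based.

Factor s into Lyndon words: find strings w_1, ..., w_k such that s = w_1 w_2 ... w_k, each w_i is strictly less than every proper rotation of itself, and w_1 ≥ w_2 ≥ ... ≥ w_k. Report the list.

["b", "aacbabbac"]

emit factor 1: 'b' (i=0, period=1)
emit factor 2: 'aacbabbac' (i=1, period=9)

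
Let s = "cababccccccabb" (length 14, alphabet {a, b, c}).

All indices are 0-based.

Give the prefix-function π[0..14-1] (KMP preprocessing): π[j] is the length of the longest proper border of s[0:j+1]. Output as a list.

π[0] = 0
j=1 s[j]='a': π[1]=0 (border '')
j=2 s[j]='b': π[2]=0 (border '')
j=3 s[j]='a': π[3]=0 (border '')
j=4 s[j]='b': π[4]=0 (border '')
j=5 s[j]='c': π[5]=1 (border 'c')
j=6 s[j]='c': k: 1→0; π[6]=1 (border 'c')
j=7 s[j]='c': k: 1→0; π[7]=1 (border 'c')
j=8 s[j]='c': k: 1→0; π[8]=1 (border 'c')
j=9 s[j]='c': k: 1→0; π[9]=1 (border 'c')
j=10 s[j]='c': k: 1→0; π[10]=1 (border 'c')
j=11 s[j]='a': π[11]=2 (border 'ca')
j=12 s[j]='b': π[12]=3 (border 'cab')
j=13 s[j]='b': k: 3→0; π[13]=0 (border '')

[0, 0, 0, 0, 0, 1, 1, 1, 1, 1, 1, 2, 3, 0]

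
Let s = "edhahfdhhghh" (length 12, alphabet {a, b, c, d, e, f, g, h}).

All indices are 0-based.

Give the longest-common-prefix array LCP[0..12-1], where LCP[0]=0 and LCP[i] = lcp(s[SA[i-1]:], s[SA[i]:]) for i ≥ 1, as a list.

sorted suffixes:
  #0 SA[0]=3  'ahfdhhghh'
  #1 SA[1]=1  'dhahfdhhghh'
  #2 SA[2]=6  'dhhghh'
  #3 SA[3]=0  'edhahfdhhghh'
  #4 SA[4]=5  'fdhhghh'
  #5 SA[5]=9  'ghh'
  #6 SA[6]=11  'h'
  #7 SA[7]=2  'hahfdhhghh'
  #8 SA[8]=4  'hfdhhghh'
  #9 SA[9]=8  'hghh'
  #10 SA[10]=10  'hh'
  #11 SA[11]=7  'hhghh'

SA = [3, 1, 6, 0, 5, 9, 11, 2, 4, 8, 10, 7]
rank  pair      lcp
   1  s[3:],s[1:]  0  ''
   2  s[1:],s[6:]  2  'dh'
   3  s[6:],s[0:]  0  ''
   4  s[0:],s[5:]  0  ''
   5  s[5:],s[9:]  0  ''
   6  s[9:],s[11:]  0  ''
   7  s[11:],s[2:]  1  'h'
   8  s[2:],s[4:]  1  'h'
   9  s[4:],s[8:]  1  'h'
  10  s[8:],s[10:]  1  'h'
  11  s[10:],s[7:]  2  'hh'

[0, 0, 2, 0, 0, 0, 0, 1, 1, 1, 1, 2]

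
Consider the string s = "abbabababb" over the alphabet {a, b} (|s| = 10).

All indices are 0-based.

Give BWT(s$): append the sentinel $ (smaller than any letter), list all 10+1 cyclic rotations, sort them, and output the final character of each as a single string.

rank  rotation     last
    0  $abbabababb  b
    1  abababb$abb  b
    2  ababb$abbab  b
    3  abb$abbabab  b
    4  abbabababb$  $
    5  b$abbababab  b
    6  babababb$ab  b
    7  bababb$abba  a
    8  babb$abbaba  a
    9  bb$abbababa  a
   10  bbabababb$a  a

bbbb$bbaaaa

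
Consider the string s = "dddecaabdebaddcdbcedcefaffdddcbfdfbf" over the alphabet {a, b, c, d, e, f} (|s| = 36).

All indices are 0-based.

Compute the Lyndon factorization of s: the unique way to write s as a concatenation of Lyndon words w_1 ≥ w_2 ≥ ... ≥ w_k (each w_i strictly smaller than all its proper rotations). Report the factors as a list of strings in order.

["ddde", "c", "aabdebaddcdbcedcefaffdddcbfdfbf"]

emit factor 1: 'ddde' (i=0, period=4)
emit factor 2: 'c' (i=4, period=1)
emit factor 3: 'aabdebaddcdbcedcefaffdddcbfdfbf' (i=5, period=31)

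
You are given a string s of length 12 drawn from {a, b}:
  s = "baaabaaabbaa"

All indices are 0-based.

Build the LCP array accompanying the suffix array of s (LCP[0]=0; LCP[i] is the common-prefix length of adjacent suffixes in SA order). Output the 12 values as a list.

[0, 1, 2, 4, 2, 3, 1, 2, 0, 3, 5, 1]

sorted suffixes:
  #0 SA[0]=11  'a'
  #1 SA[1]=10  'aa'
  #2 SA[2]=1  'aaabaaabbaa'
  #3 SA[3]=5  'aaabbaa'
  #4 SA[4]=2  'aabaaabbaa'
  #5 SA[5]=6  'aabbaa'
  #6 SA[6]=3  'abaaabbaa'
  #7 SA[7]=7  'abbaa'
  #8 SA[8]=9  'baa'
  #9 SA[9]=0  'baaabaaabbaa'
  #10 SA[10]=4  'baaabbaa'
  #11 SA[11]=8  'bbaa'

SA = [11, 10, 1, 5, 2, 6, 3, 7, 9, 0, 4, 8]
i: (SA[i-1],SA[i]) lcp shared
  1: (11,10) 1 'a'
  2: (10,1) 2 'aa'
  3: (1,5) 4 'aaab'
  4: (5,2) 2 'aa'
  5: (2,6) 3 'aab'
  6: (6,3) 1 'a'
  7: (3,7) 2 'ab'
  8: (7,9) 0 ''
  9: (9,0) 3 'baa'
  10: (0,4) 5 'baaab'
  11: (4,8) 1 'b'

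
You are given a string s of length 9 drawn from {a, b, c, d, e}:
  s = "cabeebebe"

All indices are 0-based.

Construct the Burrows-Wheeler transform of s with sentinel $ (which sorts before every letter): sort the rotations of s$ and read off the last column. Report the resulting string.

rank  rotation    last
    0  $cabeebebe  e
    1  abeebebe$c  c
    2  be$cabeebe  e
    3  bebe$cabee  e
    4  beebebe$ca  a
    5  cabeebebe$  $
    6  e$cabeebeb  b
    7  ebe$cabeeb  b
    8  ebebe$cabe  e
    9  eebebe$cab  b

eceea$bbeb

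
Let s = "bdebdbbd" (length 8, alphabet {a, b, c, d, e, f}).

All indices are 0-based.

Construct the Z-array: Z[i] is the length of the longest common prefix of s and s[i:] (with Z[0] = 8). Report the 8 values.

[8, 0, 0, 2, 0, 1, 2, 0]

Z[0]=8
i=1: outside box; Z[1]=0
i=2: outside box; Z[2]=0
i=3: outside box; Z[3]=2 extend→box=[3,5)
i=4: min(r-i=1, Z[1]=0)=0; Z[4]=0
i=5: outside box; Z[5]=1 extend→box=[5,6)
i=6: outside box; Z[6]=2 extend→box=[6,8)
i=7: min(r-i=1, Z[1]=0)=0; Z[7]=0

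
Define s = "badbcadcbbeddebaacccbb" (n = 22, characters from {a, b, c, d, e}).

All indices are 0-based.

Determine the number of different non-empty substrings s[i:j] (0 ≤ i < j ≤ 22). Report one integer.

sorted suffixes:
  #0 SA[0]=15  'aacccbb'
  #1 SA[1]=16  'acccbb'
  #2 SA[2]=1  'adbcadcbbeddebaacccbb'
  #3 SA[3]=5  'adcbbeddebaacccbb'
  #4 SA[4]=21  'b'
  #5 SA[5]=14  'baacccbb'
  #6 SA[6]=0  'badbcadcbbeddebaacccbb'
  #7 SA[7]=20  'bb'
  #8 SA[8]=8  'bbeddebaacccbb'
  #9 SA[9]=3  'bcadcbbeddebaacccbb'
  #10 SA[10]=9  'beddebaacccbb'
  #11 SA[11]=4  'cadcbbeddebaacccbb'
  #12 SA[12]=19  'cbb'
  #13 SA[13]=7  'cbbeddebaacccbb'
  #14 SA[14]=18  'ccbb'
  #15 SA[15]=17  'cccbb'
  #16 SA[16]=2  'dbcadcbbeddebaacccbb'
  #17 SA[17]=6  'dcbbeddebaacccbb'
  #18 SA[18]=11  'ddebaacccbb'
  #19 SA[19]=12  'debaacccbb'
  #20 SA[20]=13  'ebaacccbb'
  #21 SA[21]=10  'eddebaacccbb'

SA = [15, 16, 1, 5, 21, 14, 0, 20, 8, 3, 9, 4, 19, 7, 18, 17, 2, 6, 11, 12, 13, 10]
i: (SA[i-1],SA[i]) lcp shared
  1: (15,16) 1 'a'
  2: (16,1) 1 'a'
  3: (1,5) 2 'ad'
  4: (5,21) 0 ''
  5: (21,14) 1 'b'
  6: (14,0) 2 'ba'
  7: (0,20) 1 'b'
  8: (20,8) 2 'bb'
  9: (8,3) 1 'b'
  10: (3,9) 1 'b'
  11: (9,4) 0 ''
  12: (4,19) 1 'c'
  13: (19,7) 3 'cbb'
  14: (7,18) 1 'c'
  15: (18,17) 2 'cc'
  16: (17,2) 0 ''
  17: (2,6) 1 'd'
  18: (6,11) 1 'd'
  19: (11,12) 1 'd'
  20: (12,13) 0 ''
  21: (13,10) 1 'e'

n(n+1)/2 = 22·23/2 = 253
Σ LCP = 0 + 1 + 1 + 2 + 0 + 1 + 2 + 1 + 2 + 1 + 1 + 0 + 1 + 3 + 1 + 2 + 0 + 1 + 1 + 1 + 0 + 1 = 23
distinct = 253 − 23 = 230

230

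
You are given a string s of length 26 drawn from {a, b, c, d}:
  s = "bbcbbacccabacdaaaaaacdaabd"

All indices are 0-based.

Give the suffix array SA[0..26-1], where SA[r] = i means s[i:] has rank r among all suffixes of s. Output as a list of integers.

[14, 15, 16, 17, 22, 18, 9, 23, 5, 11, 19, 4, 10, 3, 0, 1, 24, 8, 2, 7, 6, 12, 20, 25, 13, 21]

rank→(start, suffix):
  0 → (14, 'aaaaaacdaabd')
  1 → (15, 'aaaaacdaabd')
  2 → (16, 'aaaacdaabd')
  3 → (17, 'aaacdaabd')
  4 → (22, 'aabd')
  5 → (18, 'aacdaabd')
  6 → (9, 'abacdaaaaaacdaabd')
  7 → (23, 'abd')
  8 → (5, 'acccabacdaaaaaacdaabd')
  9 → (11, 'acdaaaaaacdaabd')
  10 → (19, 'acdaabd')
  11 → (4, 'bacccabacdaaaaaacdaabd')
  12 → (10, 'bacdaaaaaacdaabd')
  13 → (3, 'bbacccabacdaaaaaacdaabd')
  14 → (0, 'bbcbbacccabacdaaaaaacdaabd')
  15 → (1, 'bcbbacccabacdaaaaaacdaabd')
  16 → (24, 'bd')
  17 → (8, 'cabacdaaaaaacdaabd')
  18 → (2, 'cbbacccabacdaaaaaacdaabd')
  19 → (7, 'ccabacdaaaaaacdaabd')
  20 → (6, 'cccabacdaaaaaacdaabd')
  21 → (12, 'cdaaaaaacdaabd')
  22 → (20, 'cdaabd')
  23 → (25, 'd')
  24 → (13, 'daaaaaacdaabd')
  25 → (21, 'daabd')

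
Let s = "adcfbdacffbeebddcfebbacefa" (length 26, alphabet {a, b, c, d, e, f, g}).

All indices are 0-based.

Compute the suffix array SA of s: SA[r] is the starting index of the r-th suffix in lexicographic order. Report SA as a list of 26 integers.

rank→(start, suffix):
  0 → (25, 'a')
  1 → (21, 'acefa')
  2 → (6, 'acffbeebddcfebbacefa')
  3 → (0, 'adcfbdacffbeebddcfebbacefa')
  4 → (20, 'bacefa')
  5 → (19, 'bbacefa')
  6 → (4, 'bdacffbeebddcfebbacefa')
  7 → (13, 'bddcfebbacefa')
  8 → (10, 'beebddcfebbacefa')
  9 → (22, 'cefa')
  10 → (2, 'cfbdacffbeebddcfebbacefa')
  11 → (16, 'cfebbacefa')
  12 → (7, 'cffbeebddcfebbacefa')
  13 → (5, 'dacffbeebddcfebbacefa')
  14 → (1, 'dcfbdacffbeebddcfebbacefa')
  15 → (15, 'dcfebbacefa')
  16 → (14, 'ddcfebbacefa')
  17 → (18, 'ebbacefa')
  18 → (12, 'ebddcfebbacefa')
  19 → (11, 'eebddcfebbacefa')
  20 → (23, 'efa')
  21 → (24, 'fa')
  22 → (3, 'fbdacffbeebddcfebbacefa')
  23 → (9, 'fbeebddcfebbacefa')
  24 → (17, 'febbacefa')
  25 → (8, 'ffbeebddcfebbacefa')

[25, 21, 6, 0, 20, 19, 4, 13, 10, 22, 2, 16, 7, 5, 1, 15, 14, 18, 12, 11, 23, 24, 3, 9, 17, 8]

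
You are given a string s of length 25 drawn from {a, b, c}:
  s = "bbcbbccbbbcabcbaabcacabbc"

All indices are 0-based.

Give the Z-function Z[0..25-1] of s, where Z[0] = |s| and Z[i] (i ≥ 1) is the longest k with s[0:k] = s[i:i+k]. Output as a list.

Z[0]=25
i=1: fresh scan; Z[1]=1 extend→box=[1,2)
i=2: fresh scan; Z[2]=0
i=3: fresh scan; Z[3]=3 extend→box=[3,6)
i=4: min(r-i=2, Z[1]=1)=1; Z[4]=1
i=5: min(r-i=1, Z[2]=0)=0; Z[5]=0
i=6: fresh scan; Z[6]=0
i=7: fresh scan; Z[7]=2 extend→box=[7,9)
i=8: min(r-i=1, Z[1]=1)=1; Z[8]=3 extend→box=[8,11)
i=9: min(r-i=2, Z[1]=1)=1; Z[9]=1
i=10: min(r-i=1, Z[2]=0)=0; Z[10]=0
i=11: fresh scan; Z[11]=0
i=12: fresh scan; Z[12]=1 extend→box=[12,13)
i=13: fresh scan; Z[13]=0
i=14: fresh scan; Z[14]=1 extend→box=[14,15)
i=15: fresh scan; Z[15]=0
i=16: fresh scan; Z[16]=0
i=17: fresh scan; Z[17]=1 extend→box=[17,18)
i=18: fresh scan; Z[18]=0
i=19: fresh scan; Z[19]=0
i=20: fresh scan; Z[20]=0
i=21: fresh scan; Z[21]=0
i=22: fresh scan; Z[22]=3 extend→box=[22,25)
i=23: min(r-i=2, Z[1]=1)=1; Z[23]=1
i=24: min(r-i=1, Z[2]=0)=0; Z[24]=0

[25, 1, 0, 3, 1, 0, 0, 2, 3, 1, 0, 0, 1, 0, 1, 0, 0, 1, 0, 0, 0, 0, 3, 1, 0]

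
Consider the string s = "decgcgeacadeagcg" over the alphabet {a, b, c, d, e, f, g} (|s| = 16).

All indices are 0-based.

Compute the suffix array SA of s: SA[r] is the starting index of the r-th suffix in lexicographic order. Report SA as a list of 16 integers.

[7, 9, 12, 8, 14, 2, 4, 10, 0, 6, 11, 1, 15, 13, 3, 5]

sorted suffixes:
  #0 SA[0]=7  'acadeagcg'
  #1 SA[1]=9  'adeagcg'
  #2 SA[2]=12  'agcg'
  #3 SA[3]=8  'cadeagcg'
  #4 SA[4]=14  'cg'
  #5 SA[5]=2  'cgcgeacadeagcg'
  #6 SA[6]=4  'cgeacadeagcg'
  #7 SA[7]=10  'deagcg'
  #8 SA[8]=0  'decgcgeacadeagcg'
  #9 SA[9]=6  'eacadeagcg'
  #10 SA[10]=11  'eagcg'
  #11 SA[11]=1  'ecgcgeacadeagcg'
  #12 SA[12]=15  'g'
  #13 SA[13]=13  'gcg'
  #14 SA[14]=3  'gcgeacadeagcg'
  #15 SA[15]=5  'geacadeagcg'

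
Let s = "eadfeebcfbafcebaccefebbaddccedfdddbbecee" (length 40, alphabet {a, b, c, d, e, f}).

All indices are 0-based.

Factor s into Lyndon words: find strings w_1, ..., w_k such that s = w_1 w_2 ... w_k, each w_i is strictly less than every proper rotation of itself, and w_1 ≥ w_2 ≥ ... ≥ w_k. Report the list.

["e", "adfeebcfbafceb", "accefebbaddccedfdddbbecee"]

emit factor 1: 'e' (i=0, period=1)
emit factor 2: 'adfeebcfbafceb' (i=1, period=14)
emit factor 3: 'accefebbaddccedfdddbbecee' (i=15, period=25)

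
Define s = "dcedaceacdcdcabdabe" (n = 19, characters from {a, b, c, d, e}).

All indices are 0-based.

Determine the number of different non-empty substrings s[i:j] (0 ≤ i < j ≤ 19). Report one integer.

rank→(start, suffix):
  0 → (13, 'abdabe')
  1 → (16, 'abe')
  2 → (7, 'acdcdcabdabe')
  3 → (4, 'aceacdcdcabdabe')
  4 → (14, 'bdabe')
  5 → (17, 'be')
  6 → (12, 'cabdabe')
  7 → (10, 'cdcabdabe')
  8 → (8, 'cdcdcabdabe')
  9 → (5, 'ceacdcdcabdabe')
  10 → (1, 'cedaceacdcdcabdabe')
  11 → (15, 'dabe')
  12 → (3, 'daceacdcdcabdabe')
  13 → (11, 'dcabdabe')
  14 → (9, 'dcdcabdabe')
  15 → (0, 'dcedaceacdcdcabdabe')
  16 → (18, 'e')
  17 → (6, 'eacdcdcabdabe')
  18 → (2, 'edaceacdcdcabdabe')

SA = [13, 16, 7, 4, 14, 17, 12, 10, 8, 5, 1, 15, 3, 11, 9, 0, 18, 6, 2]
[i] adj suffixes → lcp
  [1] 13/16 → 2 ('ab')
  [2] 16/7 → 1 ('a')
  [3] 7/4 → 2 ('ac')
  [4] 4/14 → 0 ('')
  [5] 14/17 → 1 ('b')
  [6] 17/12 → 0 ('')
  [7] 12/10 → 1 ('c')
  [8] 10/8 → 3 ('cdc')
  [9] 8/5 → 1 ('c')
  [10] 5/1 → 2 ('ce')
  [11] 1/15 → 0 ('')
  [12] 15/3 → 2 ('da')
  [13] 3/11 → 1 ('d')
  [14] 11/9 → 2 ('dc')
  [15] 9/0 → 2 ('dc')
  [16] 0/18 → 0 ('')
  [17] 18/6 → 1 ('e')
  [18] 6/2 → 1 ('e')

n(n+1)/2 = 19·20/2 = 190
Σ LCP = 0 + 2 + 1 + 2 + 0 + 1 + 0 + 1 + 3 + 1 + 2 + 0 + 2 + 1 + 2 + 2 + 0 + 1 + 1 = 22
distinct = 190 − 22 = 168

168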